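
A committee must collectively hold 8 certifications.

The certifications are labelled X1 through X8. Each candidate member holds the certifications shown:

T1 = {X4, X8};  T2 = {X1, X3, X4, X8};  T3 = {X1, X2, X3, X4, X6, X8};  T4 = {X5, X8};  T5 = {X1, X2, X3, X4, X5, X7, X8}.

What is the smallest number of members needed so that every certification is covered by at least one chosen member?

2

T3 and T5 together: T3 ∪ T5 = {X1, X2, X3, X4, X5, X6, X7, X8} — every certification is covered.
No single member has all 8 certifications (the largest, T5, has 7), so 2 is optimal.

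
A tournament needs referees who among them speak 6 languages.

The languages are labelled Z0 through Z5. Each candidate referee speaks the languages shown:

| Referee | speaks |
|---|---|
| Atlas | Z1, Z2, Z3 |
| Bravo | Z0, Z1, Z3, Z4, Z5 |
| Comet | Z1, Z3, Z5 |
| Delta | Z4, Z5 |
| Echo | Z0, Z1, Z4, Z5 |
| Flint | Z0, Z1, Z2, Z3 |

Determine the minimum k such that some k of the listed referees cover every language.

Take {Delta, Flint}. Their union is {Z0, Z1, Z2, Z3, Z4, Z5}, which is all 6 languages.
No single referee has all 6 languages (the largest, Bravo, has 5), so 2 is optimal.

2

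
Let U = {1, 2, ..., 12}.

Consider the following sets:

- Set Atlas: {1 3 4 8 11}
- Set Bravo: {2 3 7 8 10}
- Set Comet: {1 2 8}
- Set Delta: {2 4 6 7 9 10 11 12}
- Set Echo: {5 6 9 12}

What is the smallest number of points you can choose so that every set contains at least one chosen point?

Take H = {8, 9}. Each listed set contains at least one of these, so H is a hitting set of size 2.
The sets Comet, Echo are pairwise disjoint, so any hitting set needs a separate point for each — at least 2. Hence 2 is optimal.

2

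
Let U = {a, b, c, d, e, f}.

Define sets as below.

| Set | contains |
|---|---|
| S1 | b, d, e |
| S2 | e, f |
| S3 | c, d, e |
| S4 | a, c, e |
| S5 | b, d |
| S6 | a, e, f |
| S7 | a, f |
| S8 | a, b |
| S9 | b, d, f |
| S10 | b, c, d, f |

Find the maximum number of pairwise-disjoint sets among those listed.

S5, S7 are pairwise disjoint (S5={b,d}; S7={a,f}).
Every remaining set overlaps one of these, and no 3 of the listed sets are pairwise disjoint, so 2 is the maximum.

2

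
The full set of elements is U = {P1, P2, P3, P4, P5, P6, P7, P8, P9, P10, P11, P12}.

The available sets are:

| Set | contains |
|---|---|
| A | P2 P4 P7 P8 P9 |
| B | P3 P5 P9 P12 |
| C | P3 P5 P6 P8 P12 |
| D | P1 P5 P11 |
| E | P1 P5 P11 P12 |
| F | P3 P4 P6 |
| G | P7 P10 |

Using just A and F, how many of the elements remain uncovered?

Union of A, F = {P2, P3, P4, P6, P7, P8, P9}.
Not covered: P1, P5, P10, P11, P12 — 5 elements.

5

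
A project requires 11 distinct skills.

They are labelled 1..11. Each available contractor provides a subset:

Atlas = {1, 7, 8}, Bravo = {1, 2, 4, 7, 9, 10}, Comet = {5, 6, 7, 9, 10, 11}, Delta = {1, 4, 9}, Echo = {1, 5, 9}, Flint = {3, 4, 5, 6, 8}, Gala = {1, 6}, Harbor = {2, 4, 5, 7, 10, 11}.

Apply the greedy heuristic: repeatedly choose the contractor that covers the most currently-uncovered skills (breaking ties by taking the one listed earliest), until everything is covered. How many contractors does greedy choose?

Greedy: pick Bravo (covers 6 new) → pick Flint (covers 4 new) → pick Comet (covers 1 new). Total picks: 3.

3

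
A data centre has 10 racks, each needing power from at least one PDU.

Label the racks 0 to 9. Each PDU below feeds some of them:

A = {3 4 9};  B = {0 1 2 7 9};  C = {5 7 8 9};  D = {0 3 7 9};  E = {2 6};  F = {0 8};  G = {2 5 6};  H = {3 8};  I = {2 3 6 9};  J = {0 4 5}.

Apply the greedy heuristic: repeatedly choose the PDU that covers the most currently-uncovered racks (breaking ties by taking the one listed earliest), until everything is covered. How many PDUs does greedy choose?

Greedy: pick B (covers 5 new) → pick A (covers 2 new) → pick C (covers 2 new) → pick E (covers 1 new). Total picks: 4.

4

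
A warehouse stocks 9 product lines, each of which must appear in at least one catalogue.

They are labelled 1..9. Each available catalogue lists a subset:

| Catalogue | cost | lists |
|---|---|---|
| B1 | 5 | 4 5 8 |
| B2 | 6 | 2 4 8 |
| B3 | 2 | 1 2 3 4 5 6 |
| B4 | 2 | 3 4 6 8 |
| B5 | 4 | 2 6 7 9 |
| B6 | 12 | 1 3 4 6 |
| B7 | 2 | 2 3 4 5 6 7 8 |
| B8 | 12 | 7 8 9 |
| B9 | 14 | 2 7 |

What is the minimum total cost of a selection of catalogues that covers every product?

B3, B4, B5 together cover every product (B3 ∪ B4 ∪ B5 = {1, 2, 3, 4, 5, 6, 7, 8, 9}); total cost 2 + 2 + 4 = 8.
No covering selection has total cost below 8.

8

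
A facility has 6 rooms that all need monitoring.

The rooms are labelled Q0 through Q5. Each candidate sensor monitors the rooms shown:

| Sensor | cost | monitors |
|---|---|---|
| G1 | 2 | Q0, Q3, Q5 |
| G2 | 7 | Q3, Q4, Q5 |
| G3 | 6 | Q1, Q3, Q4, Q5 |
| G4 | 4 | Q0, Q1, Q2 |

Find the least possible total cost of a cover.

G3, G4 together cover every room (G3 ∪ G4 = {Q0, Q1, Q2, Q3, Q4, Q5}); total cost 6 + 4 = 10.
The greedy pick G1, G4, G3 costs 12; no covering selection beats 10.

10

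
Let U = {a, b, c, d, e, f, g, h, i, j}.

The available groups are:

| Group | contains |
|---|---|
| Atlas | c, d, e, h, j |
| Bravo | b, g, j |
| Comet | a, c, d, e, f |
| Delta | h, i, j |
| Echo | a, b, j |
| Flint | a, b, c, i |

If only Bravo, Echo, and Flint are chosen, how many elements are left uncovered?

4

Union of Bravo, Echo, Flint = {a, b, c, g, i, j}.
Not covered: d, e, f, h — 4 elements.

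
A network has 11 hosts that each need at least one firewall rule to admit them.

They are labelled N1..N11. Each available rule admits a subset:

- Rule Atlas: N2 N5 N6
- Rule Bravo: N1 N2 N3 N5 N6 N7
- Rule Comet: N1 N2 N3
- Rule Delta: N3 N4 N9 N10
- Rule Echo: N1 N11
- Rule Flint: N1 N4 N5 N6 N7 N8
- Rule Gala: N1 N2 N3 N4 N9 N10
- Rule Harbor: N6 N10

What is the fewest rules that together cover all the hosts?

3

Echo and Flint and Gala together: Echo ∪ Flint ∪ Gala = {N1, N2, N3, N4, N5, N6, N7, N8, N9, N10, N11} — every host is covered.
Only Flint contains N8, so Flint is forced; the remaining 5 hosts need at least 2 more rules (each remaining rule adds at most 4) — so at least 3 rules are needed, and 3 is optimal.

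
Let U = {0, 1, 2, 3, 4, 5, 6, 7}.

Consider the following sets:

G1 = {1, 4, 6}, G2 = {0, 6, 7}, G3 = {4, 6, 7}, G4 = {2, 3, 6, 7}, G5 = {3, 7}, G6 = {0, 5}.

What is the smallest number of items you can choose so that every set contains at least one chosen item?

Take H = {0, 4, 7}. Each listed set contains at least one of these, so H is a hitting set of size 3.
The sets G1, G5, G6 are pairwise disjoint, so any hitting set needs a separate item for each — at least 3. Hence 3 is optimal.

3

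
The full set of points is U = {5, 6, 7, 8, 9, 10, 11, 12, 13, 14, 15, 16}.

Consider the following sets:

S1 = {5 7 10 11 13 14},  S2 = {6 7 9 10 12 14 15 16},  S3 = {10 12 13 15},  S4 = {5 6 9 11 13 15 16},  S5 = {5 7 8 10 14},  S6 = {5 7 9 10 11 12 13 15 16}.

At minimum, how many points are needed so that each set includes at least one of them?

H = {14, 15} meets every set (each contains at least one member of H), and |H| = 2.
No single point lies in every set, so at least 2 are needed and 2 is optimal.

2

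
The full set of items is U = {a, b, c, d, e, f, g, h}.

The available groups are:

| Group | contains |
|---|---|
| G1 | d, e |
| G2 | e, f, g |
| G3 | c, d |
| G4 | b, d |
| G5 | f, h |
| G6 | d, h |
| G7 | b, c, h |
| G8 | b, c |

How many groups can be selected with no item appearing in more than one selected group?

G1, G5, G8 are pairwise disjoint (G1={d,e}; G5={f,h}; G8={b,c}).
Every remaining group overlaps one of these, and no 4 of the listed groups are pairwise disjoint, so 3 is the maximum.

3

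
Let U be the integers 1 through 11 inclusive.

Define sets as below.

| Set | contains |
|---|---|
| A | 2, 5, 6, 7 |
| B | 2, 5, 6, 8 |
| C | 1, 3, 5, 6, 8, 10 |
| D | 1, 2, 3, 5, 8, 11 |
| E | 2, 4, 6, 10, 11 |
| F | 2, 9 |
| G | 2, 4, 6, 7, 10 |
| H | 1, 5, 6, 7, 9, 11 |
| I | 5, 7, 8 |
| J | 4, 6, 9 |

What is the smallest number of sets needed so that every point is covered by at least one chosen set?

3

D and E and H together: D ∪ E ∪ H = {1, 2, 3, 4, 5, 6, 7, 8, 9, 10, 11} — every point is covered.
No 2 of the 10 sets cover everything (all 45 combinations miss at least one point), so 3 is optimal.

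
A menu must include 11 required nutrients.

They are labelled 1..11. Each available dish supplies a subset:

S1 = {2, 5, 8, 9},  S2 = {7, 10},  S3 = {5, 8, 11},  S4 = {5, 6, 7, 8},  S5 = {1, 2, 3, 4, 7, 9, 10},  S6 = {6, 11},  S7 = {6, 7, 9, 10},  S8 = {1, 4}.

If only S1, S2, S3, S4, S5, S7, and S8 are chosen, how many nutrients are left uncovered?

Union of S1, S2, S3, S4, S5, S7, S8 = {1, 2, 3, 4, 5, 6, 7, 8, 9, 10, 11} — that's every nutrient, so 0 are uncovered.

0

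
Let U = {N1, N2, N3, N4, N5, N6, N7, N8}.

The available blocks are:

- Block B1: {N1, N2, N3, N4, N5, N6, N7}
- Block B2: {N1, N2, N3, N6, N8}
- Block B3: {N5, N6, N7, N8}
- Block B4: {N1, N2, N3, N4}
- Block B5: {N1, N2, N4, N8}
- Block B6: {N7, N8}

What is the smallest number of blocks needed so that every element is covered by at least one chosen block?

2

B3 and B4 together: B3 ∪ B4 = {N1, N2, N3, N4, N5, N6, N7, N8} — every element is covered.
No single block has all 8 elements (the largest, B1, has 7), so 2 is optimal.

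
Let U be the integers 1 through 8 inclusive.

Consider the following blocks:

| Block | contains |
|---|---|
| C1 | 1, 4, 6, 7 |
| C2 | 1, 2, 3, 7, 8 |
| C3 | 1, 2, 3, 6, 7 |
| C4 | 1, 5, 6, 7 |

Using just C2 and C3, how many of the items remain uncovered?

2

Union of C2, C3 = {1, 2, 3, 6, 7, 8}.
Not covered: 4, 5 — 2 items.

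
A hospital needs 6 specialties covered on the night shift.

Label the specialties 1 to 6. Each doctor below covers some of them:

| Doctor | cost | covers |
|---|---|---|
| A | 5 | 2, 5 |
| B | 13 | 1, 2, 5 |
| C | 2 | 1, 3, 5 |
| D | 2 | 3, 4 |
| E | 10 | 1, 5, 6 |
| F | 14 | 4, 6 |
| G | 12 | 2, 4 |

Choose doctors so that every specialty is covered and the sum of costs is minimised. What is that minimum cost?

A, D, E together cover every specialty (A ∪ D ∪ E = {1, 2, 3, 4, 5, 6}); total cost 5 + 2 + 10 = 17.
The greedy pick C, D, A, E costs 19; no covering selection beats 17.

17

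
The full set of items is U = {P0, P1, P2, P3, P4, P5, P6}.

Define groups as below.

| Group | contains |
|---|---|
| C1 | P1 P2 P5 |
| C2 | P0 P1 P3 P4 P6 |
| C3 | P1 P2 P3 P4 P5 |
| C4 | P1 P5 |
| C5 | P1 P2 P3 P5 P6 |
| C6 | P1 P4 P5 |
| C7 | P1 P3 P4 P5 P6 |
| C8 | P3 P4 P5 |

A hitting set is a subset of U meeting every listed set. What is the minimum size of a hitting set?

2

Take H = {P5, P6}. Each listed group contains at least one of these, so H is a hitting set of size 2.
No single item lies in every group, so at least 2 are needed and 2 is optimal.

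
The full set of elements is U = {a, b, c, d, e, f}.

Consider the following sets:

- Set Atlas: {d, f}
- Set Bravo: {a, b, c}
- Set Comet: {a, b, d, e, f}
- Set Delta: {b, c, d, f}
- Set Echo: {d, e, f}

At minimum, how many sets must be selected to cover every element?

Take {Bravo, Comet}. Their union is {a, b, c, d, e, f}, which is all 6 elements.
No single set has all 6 elements (the largest, Comet, has 5), so 2 is optimal.

2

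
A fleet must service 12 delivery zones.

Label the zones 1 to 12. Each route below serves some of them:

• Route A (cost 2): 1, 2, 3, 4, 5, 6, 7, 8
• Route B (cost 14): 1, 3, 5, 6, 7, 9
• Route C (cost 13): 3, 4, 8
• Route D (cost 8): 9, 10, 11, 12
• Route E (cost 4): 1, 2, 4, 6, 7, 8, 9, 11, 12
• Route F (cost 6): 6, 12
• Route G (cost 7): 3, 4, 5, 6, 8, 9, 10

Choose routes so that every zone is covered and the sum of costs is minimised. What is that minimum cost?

10

A, D together cover every zone (A ∪ D = {1, 2, 3, 4, 5, 6, 7, 8, 9, 10, 11, 12}); total cost 2 + 8 = 10.
The greedy pick A, E, G costs 13; no covering selection beats 10.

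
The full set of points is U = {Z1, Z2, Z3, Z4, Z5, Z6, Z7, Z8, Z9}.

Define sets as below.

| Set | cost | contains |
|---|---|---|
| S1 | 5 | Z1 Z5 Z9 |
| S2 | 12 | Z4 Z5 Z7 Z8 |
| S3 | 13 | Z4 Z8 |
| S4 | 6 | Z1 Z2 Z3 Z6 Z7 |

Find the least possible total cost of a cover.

S1, S2, S4 together cover every point (S1 ∪ S2 ∪ S4 = {Z1, Z2, Z3, Z4, Z5, Z6, Z7, Z8, Z9}); total cost 5 + 12 + 6 = 23.
No covering selection has total cost below 23.

23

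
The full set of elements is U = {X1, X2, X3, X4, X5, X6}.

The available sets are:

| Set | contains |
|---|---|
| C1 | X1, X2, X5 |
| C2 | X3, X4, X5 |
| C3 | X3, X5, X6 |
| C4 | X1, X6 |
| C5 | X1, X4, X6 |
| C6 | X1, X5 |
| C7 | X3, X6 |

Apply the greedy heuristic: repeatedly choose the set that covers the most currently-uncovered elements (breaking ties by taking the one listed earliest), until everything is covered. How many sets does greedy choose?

3

Greedy: pick C1 (covers 3 new) → pick C2 (covers 2 new) → pick C3 (covers 1 new). Total picks: 3.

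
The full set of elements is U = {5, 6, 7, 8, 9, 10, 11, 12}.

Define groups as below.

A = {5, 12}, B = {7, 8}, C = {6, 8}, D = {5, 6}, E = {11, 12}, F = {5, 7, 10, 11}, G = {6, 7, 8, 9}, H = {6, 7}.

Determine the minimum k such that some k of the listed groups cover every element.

A, F, and G cover everything between them: the union {5, 6, 7, 8, 9, 10, 11, 12} is all of U.
Only G contains 9, so G is forced; the remaining 4 elements need at least 2 more groups (each remaining group adds at most 3) — so at least 3 groups are needed, and 3 is optimal.

3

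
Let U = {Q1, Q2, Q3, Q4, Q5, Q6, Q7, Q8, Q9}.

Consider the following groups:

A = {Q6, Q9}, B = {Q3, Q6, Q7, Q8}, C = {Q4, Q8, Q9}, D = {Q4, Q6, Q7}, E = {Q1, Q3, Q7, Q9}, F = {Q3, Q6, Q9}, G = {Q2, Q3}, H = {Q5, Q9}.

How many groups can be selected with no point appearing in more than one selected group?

3

D, G, H are pairwise disjoint (D={Q4,Q6,Q7}; G={Q2,Q3}; H={Q5,Q9}).
Every remaining group overlaps one of these, and no 4 of the listed groups are pairwise disjoint, so 3 is the maximum.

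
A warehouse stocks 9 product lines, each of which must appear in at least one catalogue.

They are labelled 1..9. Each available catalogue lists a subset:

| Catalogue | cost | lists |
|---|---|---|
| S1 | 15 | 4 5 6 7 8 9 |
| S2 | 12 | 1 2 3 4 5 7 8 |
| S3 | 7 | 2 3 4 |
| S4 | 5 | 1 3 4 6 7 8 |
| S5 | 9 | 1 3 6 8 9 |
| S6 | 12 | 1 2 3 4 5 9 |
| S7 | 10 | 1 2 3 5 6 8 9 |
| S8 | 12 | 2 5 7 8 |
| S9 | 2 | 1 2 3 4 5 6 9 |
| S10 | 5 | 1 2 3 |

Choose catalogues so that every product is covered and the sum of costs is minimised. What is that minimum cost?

7

S4, S9 together cover every product (S4 ∪ S9 = {1, 2, 3, 4, 5, 6, 7, 8, 9}); total cost 5 + 2 = 7.
No covering selection has total cost below 7.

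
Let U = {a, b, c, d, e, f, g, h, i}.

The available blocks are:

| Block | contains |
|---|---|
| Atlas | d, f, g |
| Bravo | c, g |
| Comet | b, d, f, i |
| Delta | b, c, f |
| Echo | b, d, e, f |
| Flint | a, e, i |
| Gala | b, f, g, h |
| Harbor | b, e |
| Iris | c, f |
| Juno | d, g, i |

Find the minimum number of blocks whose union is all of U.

Take {Delta, Flint, Gala, Juno}. Their union is {a, b, c, d, e, f, g, h, i}, which is all 9 points.
No 3 of the 10 blocks cover everything (all 120 combinations miss at least one point), so 4 is optimal.

4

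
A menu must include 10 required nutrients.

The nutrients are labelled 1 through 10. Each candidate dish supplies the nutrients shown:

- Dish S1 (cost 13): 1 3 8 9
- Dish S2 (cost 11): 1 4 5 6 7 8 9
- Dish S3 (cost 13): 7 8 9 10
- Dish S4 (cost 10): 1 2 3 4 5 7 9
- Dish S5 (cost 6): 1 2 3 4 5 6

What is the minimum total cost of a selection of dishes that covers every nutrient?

19

S3, S5 together cover every nutrient (S3 ∪ S5 = {1, 2, 3, 4, 5, 6, 7, 8, 9, 10}); total cost 13 + 6 = 19.
No covering selection has total cost below 19.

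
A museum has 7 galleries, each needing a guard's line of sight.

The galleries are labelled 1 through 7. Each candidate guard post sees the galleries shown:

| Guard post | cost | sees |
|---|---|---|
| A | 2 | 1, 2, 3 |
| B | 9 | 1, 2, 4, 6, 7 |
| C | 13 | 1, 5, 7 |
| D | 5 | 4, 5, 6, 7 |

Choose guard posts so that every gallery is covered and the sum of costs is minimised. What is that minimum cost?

7

A, D together cover every gallery (A ∪ D = {1, 2, 3, 4, 5, 6, 7}); total cost 2 + 5 = 7.
No covering selection has total cost below 7.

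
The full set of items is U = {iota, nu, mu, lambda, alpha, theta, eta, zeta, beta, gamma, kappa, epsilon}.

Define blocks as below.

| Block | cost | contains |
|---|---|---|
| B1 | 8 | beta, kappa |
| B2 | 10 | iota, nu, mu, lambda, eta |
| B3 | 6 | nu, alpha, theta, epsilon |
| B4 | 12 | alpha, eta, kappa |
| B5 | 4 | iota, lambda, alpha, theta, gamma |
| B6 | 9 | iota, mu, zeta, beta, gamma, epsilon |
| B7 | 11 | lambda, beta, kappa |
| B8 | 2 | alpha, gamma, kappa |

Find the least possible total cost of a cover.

B2, B5, B6, B8 together cover every item (B2 ∪ B5 ∪ B6 ∪ B8 = {iota, nu, mu, lambda, alpha, theta, eta, zeta, beta, gamma, kappa, epsilon}); total cost 10 + 4 + 9 + 2 = 25.
No covering selection has total cost below 25.

25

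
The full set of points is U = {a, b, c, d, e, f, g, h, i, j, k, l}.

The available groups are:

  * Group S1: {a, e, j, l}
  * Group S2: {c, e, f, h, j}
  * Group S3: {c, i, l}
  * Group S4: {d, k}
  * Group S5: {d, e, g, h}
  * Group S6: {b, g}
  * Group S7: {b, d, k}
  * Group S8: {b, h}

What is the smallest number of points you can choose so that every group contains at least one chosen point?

4

The 4 points {b, d, h, l} hit every group.
No choice of 3 points meets every group, so 4 is the minimum.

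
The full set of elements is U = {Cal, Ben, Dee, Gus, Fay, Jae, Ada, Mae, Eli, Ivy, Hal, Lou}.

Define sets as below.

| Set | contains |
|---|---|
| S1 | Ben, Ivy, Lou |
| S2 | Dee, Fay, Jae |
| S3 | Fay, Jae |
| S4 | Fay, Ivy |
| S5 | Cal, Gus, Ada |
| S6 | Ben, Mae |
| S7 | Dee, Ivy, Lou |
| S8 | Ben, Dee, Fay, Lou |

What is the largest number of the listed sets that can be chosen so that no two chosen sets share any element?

S3, S5, S6, S7 are pairwise disjoint (S3={Fay,Jae}; S5={Cal,Gus,Ada}; S6={Ben,Mae}; S7={Dee,Ivy,Lou}).
Every remaining set overlaps one of these, and no 5 of the listed sets are pairwise disjoint, so 4 is the maximum.

4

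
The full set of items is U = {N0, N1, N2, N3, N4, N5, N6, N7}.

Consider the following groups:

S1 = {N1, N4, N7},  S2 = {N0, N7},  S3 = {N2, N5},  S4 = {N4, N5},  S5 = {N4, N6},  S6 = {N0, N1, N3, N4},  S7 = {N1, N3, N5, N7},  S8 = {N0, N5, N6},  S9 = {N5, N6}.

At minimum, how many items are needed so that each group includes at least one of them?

H = {N4, N5, N7} meets every group (each contains at least one member of H), and |H| = 3.
The groups S2, S3, S5 are pairwise disjoint, so any hitting set needs a separate item for each — at least 3. Hence 3 is optimal.

3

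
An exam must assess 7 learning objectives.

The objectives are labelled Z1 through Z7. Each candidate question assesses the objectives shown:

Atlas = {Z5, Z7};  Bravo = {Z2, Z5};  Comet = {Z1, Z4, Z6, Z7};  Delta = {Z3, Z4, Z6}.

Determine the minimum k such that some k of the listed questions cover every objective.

3

Take {Bravo, Comet, Delta}. Their union is {Z1, Z2, Z3, Z4, Z5, Z6, Z7}, which is all 7 objectives.
Only Comet contains Z1, so Comet is forced; the remaining 3 objectives need at least 2 more questions (each remaining question adds at most 2) — so at least 3 questions are needed, and 3 is optimal.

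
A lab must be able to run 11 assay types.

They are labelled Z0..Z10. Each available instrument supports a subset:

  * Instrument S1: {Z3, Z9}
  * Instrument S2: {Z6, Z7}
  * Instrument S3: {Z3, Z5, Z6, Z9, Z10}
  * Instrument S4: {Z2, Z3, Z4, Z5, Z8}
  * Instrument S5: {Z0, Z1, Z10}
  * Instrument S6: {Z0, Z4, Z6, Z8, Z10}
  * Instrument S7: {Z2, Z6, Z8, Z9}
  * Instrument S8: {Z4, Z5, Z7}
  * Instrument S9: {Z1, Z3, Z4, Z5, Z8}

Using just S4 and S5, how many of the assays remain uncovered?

Union of S4, S5 = {Z0, Z1, Z2, Z3, Z4, Z5, Z8, Z10}.
Not covered: Z6, Z7, Z9 — 3 assays.

3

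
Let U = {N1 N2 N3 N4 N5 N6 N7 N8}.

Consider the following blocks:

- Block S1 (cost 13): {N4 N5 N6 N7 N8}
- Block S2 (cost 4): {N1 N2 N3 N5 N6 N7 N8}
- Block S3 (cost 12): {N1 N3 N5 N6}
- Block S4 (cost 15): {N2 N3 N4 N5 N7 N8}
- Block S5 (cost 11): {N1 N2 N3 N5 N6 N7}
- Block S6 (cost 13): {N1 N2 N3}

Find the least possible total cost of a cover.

S1, S2 together cover every item (S1 ∪ S2 = {N1, N2, N3, N4, N5, N6, N7, N8}); total cost 13 + 4 = 17.
No covering selection has total cost below 17.

17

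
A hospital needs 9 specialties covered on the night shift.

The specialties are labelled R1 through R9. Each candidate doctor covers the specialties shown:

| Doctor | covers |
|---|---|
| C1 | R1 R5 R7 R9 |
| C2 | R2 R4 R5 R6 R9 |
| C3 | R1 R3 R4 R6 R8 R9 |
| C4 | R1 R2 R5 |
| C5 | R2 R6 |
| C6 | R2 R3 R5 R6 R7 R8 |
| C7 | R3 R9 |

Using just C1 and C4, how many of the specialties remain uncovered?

Union of C1, C4 = {R1, R2, R5, R7, R9}.
Not covered: R3, R4, R6, R8 — 4 specialties.

4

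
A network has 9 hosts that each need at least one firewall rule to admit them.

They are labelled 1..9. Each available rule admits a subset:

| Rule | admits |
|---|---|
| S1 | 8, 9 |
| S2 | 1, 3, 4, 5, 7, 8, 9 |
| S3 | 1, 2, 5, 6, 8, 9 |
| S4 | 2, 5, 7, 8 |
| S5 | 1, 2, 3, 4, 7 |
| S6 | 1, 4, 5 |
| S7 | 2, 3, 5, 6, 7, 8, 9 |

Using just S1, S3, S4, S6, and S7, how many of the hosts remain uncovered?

0

Union of S1, S3, S4, S6, S7 = {1, 2, 3, 4, 5, 6, 7, 8, 9} — that's every host, so 0 are uncovered.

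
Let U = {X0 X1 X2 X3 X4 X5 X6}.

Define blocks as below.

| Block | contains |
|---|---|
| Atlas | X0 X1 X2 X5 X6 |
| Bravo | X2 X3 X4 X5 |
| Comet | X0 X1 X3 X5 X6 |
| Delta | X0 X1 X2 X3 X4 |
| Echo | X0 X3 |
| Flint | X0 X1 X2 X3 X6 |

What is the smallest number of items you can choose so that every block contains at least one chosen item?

2

Take H = {X3, X5}. Each listed block contains at least one of these, so H is a hitting set of size 2.
No single item lies in every block, so at least 2 are needed and 2 is optimal.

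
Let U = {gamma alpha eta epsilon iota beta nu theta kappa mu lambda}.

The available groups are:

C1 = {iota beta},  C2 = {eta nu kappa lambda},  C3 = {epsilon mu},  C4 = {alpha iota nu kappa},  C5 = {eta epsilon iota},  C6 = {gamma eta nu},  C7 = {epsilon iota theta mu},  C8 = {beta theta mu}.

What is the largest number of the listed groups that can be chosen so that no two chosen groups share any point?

3

C1, C2, C3 are pairwise disjoint (C1={iota,beta}; C2={eta,nu,kappa,lambda}; C3={epsilon,mu}).
Every remaining group overlaps one of these, and no 4 of the listed groups are pairwise disjoint, so 3 is the maximum.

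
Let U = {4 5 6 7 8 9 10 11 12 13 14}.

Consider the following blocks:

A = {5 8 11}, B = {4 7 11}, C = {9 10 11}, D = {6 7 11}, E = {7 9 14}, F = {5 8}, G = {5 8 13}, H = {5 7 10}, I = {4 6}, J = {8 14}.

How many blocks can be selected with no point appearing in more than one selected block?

C, I, J are pairwise disjoint (C={9,10,11}; I={4,6}; J={8,14}).
Every remaining block overlaps one of these, and no 4 of the listed blocks are pairwise disjoint, so 3 is the maximum.

3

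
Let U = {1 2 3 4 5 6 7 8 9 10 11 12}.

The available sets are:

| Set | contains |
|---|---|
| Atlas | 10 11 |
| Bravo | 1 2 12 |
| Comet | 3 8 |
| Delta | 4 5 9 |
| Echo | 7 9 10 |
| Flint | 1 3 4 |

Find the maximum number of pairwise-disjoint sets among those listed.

4

Atlas, Bravo, Comet, Delta are pairwise disjoint (Atlas={10,11}; Bravo={1,2,12}; Comet={3,8}; Delta={4,5,9}).
Every remaining set overlaps one of these, and no 5 of the listed sets are pairwise disjoint, so 4 is the maximum.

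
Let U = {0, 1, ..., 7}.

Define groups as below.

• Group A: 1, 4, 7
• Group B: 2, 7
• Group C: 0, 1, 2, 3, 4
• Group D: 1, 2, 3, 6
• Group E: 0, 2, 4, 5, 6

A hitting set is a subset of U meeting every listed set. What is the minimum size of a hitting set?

Take H = {1, 2}. Each listed group contains at least one of these, so H is a hitting set of size 2.
No single element lies in every group, so at least 2 are needed and 2 is optimal.

2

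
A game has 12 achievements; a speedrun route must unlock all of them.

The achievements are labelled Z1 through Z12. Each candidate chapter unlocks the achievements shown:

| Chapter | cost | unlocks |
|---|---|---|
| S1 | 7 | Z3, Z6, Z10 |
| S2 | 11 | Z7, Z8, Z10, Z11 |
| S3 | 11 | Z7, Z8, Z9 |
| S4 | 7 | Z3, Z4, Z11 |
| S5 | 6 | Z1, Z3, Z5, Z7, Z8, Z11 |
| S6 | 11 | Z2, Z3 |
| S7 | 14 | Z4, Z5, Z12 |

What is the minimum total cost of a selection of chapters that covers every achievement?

49

S1, S3, S5, S6, S7 together cover every achievement (S1 ∪ S3 ∪ S5 ∪ S6 ∪ S7 = {Z1, Z2, Z3, Z4, Z5, Z6, Z7, Z8, Z9, Z10, Z11, Z12}); total cost 7 + 11 + 6 + 11 + 14 = 49.
The greedy pick S5, S1, S4, S3, S6, S7 costs 56; no covering selection beats 49.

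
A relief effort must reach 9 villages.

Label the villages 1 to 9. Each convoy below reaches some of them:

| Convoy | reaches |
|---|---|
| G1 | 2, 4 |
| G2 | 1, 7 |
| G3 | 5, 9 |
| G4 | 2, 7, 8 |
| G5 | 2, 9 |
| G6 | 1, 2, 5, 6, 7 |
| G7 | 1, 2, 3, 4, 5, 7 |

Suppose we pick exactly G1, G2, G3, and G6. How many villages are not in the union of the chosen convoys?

Union of G1, G2, G3, G6 = {1, 2, 4, 5, 6, 7, 9}.
Not covered: 3, 8 — 2 villages.

2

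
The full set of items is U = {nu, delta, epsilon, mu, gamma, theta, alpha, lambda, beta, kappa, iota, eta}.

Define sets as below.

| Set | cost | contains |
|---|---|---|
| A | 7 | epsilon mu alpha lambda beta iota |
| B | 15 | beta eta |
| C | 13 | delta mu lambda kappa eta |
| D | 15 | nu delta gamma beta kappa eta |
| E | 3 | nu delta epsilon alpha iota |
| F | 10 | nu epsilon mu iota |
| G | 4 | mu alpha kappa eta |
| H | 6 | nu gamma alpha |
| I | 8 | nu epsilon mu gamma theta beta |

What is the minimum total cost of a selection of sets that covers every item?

A, E, G, I together cover every item (A ∪ E ∪ G ∪ I = {nu, delta, epsilon, mu, gamma, theta, alpha, lambda, beta, kappa, iota, eta}); total cost 7 + 3 + 4 + 8 = 22.
No covering selection has total cost below 22.

22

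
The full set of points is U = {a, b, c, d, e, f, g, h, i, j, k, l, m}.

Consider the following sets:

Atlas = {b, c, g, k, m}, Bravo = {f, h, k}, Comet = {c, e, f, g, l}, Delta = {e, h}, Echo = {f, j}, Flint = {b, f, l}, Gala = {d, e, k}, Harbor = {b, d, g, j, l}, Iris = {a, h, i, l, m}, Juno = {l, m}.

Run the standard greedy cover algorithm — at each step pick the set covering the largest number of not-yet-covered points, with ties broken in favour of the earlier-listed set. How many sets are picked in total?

Greedy: pick Atlas (covers 5 new) → pick Iris (covers 4 new) → pick Comet (covers 2 new) → pick Harbor (covers 2 new). Total picks: 4.

4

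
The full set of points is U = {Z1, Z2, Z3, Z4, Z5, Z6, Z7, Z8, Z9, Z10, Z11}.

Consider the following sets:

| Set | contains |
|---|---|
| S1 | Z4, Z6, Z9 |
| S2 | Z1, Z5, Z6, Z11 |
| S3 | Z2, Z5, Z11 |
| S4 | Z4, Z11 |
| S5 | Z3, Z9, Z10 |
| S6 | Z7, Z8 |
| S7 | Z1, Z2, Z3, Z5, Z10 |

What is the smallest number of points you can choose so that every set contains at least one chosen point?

4

The 4 points {Z2, Z7, Z9, Z11} hit every set.
No choice of 3 points meets every set, so 4 is the minimum.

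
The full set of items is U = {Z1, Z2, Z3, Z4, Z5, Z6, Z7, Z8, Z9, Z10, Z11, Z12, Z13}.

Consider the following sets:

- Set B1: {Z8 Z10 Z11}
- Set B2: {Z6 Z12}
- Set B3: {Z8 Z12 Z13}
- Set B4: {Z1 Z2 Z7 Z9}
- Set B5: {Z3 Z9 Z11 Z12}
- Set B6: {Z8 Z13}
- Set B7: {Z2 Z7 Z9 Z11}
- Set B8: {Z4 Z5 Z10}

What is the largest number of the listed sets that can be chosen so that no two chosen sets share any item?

4

B2, B4, B6, B8 are pairwise disjoint (B2={Z6,Z12}; B4={Z1,Z2,Z7,Z9}; B6={Z8,Z13}; B8={Z4,Z5,Z10}).
Every remaining set overlaps one of these, and no 5 of the listed sets are pairwise disjoint, so 4 is the maximum.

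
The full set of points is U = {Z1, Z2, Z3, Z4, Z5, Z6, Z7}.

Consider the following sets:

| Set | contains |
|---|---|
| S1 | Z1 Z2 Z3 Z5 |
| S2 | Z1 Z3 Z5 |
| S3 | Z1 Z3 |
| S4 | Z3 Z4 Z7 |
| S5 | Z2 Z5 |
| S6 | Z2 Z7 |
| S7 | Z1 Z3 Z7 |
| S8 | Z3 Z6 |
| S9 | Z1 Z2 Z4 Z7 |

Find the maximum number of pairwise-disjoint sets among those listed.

2

S5, S7 are pairwise disjoint (S5={Z2,Z5}; S7={Z1,Z3,Z7}).
Every remaining set overlaps one of these, and no 3 of the listed sets are pairwise disjoint, so 2 is the maximum.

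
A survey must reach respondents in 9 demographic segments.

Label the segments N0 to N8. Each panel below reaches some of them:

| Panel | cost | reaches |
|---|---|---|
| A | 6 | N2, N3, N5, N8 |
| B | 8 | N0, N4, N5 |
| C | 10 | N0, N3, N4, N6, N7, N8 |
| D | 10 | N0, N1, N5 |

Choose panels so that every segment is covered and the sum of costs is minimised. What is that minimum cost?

26

A, C, D together cover every segment (A ∪ C ∪ D = {N0, N1, N2, N3, N4, N5, N6, N7, N8}); total cost 6 + 10 + 10 = 26.
No covering selection has total cost below 26.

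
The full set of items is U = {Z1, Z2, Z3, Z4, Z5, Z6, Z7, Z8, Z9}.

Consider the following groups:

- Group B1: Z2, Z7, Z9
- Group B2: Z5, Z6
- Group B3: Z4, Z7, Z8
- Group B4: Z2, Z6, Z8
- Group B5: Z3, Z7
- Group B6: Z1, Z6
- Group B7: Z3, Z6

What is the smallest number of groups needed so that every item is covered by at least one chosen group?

Take {B1, B2, B3, B5, B6}. Their union is {Z1, Z2, Z3, Z4, Z5, Z6, Z7, Z8, Z9}, which is all 9 items.
No 4 of the 7 groups cover everything (all 35 combinations miss at least one item), so 5 is optimal.

5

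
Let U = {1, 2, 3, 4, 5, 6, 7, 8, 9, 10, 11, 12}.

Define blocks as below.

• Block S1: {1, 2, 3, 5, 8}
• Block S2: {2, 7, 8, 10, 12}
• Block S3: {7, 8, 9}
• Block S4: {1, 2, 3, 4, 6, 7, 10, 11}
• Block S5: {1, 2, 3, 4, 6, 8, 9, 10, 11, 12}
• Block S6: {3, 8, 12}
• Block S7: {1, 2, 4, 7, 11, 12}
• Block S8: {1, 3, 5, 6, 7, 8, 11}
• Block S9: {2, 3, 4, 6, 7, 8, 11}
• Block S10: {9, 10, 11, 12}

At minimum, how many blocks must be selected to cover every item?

2

Take {S5, S8}. Their union is {1, 2, 3, 4, 5, 6, 7, 8, 9, 10, 11, 12}, which is all 12 items.
No single block has all 12 items (the largest, S5, has 10), so 2 is optimal.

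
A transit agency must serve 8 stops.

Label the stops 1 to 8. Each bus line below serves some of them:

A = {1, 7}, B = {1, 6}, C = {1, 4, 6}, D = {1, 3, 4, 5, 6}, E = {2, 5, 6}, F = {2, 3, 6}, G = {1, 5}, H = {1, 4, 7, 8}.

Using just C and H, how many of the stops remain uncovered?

Union of C, H = {1, 4, 6, 7, 8}.
Not covered: 2, 3, 5 — 3 stops.

3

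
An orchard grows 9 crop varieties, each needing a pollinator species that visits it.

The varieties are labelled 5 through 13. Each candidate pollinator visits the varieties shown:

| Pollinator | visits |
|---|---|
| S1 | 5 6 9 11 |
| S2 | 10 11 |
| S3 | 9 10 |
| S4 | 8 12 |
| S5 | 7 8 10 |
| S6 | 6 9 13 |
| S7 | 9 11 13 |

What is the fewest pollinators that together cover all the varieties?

4

Take {S1, S4, S5, S7}. Their union is {5, 6, 7, 8, 9, 10, 11, 12, 13}, which is all 9 varieties.
No 3 of the 7 pollinators cover everything (all 35 combinations miss at least one variety), so 4 is optimal.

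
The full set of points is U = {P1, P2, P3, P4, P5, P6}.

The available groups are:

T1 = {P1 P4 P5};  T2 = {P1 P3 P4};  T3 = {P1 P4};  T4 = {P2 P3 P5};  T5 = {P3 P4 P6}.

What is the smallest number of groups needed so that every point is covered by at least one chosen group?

T1 and T4 and T5 together: T1 ∪ T4 ∪ T5 = {P1, P2, P3, P4, P5, P6} — every point is covered.
Only T4 contains P2, so T4 is forced; the remaining 3 points need at least 2 more groups (each remaining group adds at most 2) — so at least 3 groups are needed, and 3 is optimal.

3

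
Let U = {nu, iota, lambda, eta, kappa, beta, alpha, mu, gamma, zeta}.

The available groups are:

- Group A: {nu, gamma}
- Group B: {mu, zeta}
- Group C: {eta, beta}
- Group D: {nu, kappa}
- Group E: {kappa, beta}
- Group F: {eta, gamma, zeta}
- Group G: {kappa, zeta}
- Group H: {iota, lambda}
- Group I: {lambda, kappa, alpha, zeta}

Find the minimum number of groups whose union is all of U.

Take {A, B, C, H, I}. Their union is {nu, iota, lambda, eta, kappa, beta, alpha, mu, gamma, zeta}, which is all 10 items.
No 4 of the 9 groups cover everything (all 126 combinations miss at least one item), so 5 is optimal.

5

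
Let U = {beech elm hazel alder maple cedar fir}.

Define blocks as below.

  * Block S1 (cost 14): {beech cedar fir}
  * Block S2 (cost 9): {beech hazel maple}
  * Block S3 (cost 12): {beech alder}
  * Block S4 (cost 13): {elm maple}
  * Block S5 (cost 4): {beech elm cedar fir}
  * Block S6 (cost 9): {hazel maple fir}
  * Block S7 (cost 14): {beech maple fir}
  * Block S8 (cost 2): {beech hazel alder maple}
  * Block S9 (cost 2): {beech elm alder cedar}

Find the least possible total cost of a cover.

S5, S8 together cover every element (S5 ∪ S8 = {beech, elm, hazel, alder, maple, cedar, fir}); total cost 4 + 2 = 6.
The greedy pick S8, S9, S5 costs 8; no covering selection beats 6.

6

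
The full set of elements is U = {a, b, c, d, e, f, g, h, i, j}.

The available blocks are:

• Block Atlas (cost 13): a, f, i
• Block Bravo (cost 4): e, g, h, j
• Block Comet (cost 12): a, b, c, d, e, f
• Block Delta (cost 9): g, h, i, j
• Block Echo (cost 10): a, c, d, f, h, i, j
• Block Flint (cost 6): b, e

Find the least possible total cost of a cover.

20

Bravo, Echo, Flint together cover every element (Bravo ∪ Echo ∪ Flint = {a, b, c, d, e, f, g, h, i, j}); total cost 4 + 10 + 6 = 20.
No covering selection has total cost below 20.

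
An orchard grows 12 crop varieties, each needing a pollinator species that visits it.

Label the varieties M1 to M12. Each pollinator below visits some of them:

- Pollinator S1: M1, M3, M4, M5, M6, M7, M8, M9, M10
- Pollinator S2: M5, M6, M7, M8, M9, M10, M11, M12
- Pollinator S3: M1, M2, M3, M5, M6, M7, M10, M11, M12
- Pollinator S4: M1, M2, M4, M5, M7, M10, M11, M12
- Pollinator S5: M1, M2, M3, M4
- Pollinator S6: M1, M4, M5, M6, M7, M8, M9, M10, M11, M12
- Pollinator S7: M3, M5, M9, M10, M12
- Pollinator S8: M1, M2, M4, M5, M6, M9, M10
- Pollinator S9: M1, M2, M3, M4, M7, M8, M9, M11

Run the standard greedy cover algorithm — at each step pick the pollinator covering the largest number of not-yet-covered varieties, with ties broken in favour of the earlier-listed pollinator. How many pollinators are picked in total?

2

Greedy: pick S6 (covers 10 new) → pick S3 (covers 2 new). Total picks: 2.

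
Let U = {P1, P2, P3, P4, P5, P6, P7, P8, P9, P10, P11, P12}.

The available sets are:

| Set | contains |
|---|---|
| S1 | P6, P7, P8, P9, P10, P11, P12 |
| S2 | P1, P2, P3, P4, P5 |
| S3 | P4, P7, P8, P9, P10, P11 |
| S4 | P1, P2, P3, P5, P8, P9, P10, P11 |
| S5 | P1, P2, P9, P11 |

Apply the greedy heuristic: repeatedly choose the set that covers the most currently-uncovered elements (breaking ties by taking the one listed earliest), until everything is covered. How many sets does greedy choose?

Greedy: pick S4 (covers 8 new) → pick S1 (covers 3 new) → pick S2 (covers 1 new). Total picks: 3.
(The true minimum cover uses only 2 sets, so greedy is not optimal here.)

3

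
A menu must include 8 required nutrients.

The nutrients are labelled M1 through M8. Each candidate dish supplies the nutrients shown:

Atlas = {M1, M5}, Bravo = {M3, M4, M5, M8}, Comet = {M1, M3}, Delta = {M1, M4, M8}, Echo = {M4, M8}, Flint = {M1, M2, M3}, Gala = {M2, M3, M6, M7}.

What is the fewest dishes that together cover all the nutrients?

Take {Bravo, Comet, Gala}. Their union is {M1, M2, M3, M4, M5, M6, M7, M8}, which is all 8 nutrients.
Only Gala contains M6, so Gala is forced; the remaining 4 nutrients need at least 2 more dishes (each remaining dish adds at most 3) — so at least 3 dishes are needed, and 3 is optimal.

3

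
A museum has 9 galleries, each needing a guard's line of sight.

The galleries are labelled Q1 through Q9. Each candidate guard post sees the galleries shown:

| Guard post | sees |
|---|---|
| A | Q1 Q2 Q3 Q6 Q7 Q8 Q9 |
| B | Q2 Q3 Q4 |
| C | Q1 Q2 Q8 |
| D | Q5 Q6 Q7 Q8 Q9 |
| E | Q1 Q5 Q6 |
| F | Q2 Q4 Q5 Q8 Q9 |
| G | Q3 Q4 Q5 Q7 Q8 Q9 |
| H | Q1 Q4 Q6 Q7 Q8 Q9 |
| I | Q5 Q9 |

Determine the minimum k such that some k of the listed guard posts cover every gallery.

A and G together: A ∪ G = {Q1, Q2, Q3, Q4, Q5, Q6, Q7, Q8, Q9} — every gallery is covered.
No single guard post has all 9 galleries (the largest, A, has 7), so 2 is optimal.

2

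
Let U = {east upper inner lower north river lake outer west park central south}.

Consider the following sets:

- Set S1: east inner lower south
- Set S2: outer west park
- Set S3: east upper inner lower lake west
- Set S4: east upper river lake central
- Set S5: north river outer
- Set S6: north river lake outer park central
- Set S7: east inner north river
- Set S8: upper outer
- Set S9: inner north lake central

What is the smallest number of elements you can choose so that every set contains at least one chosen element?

3

Take H = {inner, river, outer}. Each listed set contains at least one of these, so H is a hitting set of size 3.
No choice of 2 elements meets every set, so 3 is the minimum.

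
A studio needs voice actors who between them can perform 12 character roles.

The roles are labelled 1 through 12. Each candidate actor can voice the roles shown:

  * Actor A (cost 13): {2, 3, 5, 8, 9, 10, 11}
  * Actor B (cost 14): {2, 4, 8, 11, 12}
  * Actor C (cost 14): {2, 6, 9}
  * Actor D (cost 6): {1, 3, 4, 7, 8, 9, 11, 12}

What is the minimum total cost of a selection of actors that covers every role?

33

A, C, D together cover every role (A ∪ C ∪ D = {1, 2, 3, 4, 5, 6, 7, 8, 9, 10, 11, 12}); total cost 13 + 14 + 6 = 33.
No covering selection has total cost below 33.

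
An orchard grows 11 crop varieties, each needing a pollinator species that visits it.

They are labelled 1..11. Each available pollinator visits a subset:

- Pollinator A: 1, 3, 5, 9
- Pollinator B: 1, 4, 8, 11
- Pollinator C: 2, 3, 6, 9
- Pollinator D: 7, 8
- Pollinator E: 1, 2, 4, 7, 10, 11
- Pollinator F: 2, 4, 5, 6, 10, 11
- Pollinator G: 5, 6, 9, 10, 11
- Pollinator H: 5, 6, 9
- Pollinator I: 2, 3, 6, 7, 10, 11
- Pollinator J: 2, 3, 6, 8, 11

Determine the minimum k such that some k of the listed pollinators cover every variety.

Take {B, H, I}. Their union is {1, 2, 3, 4, 5, 6, 7, 8, 9, 10, 11}, which is all 11 varieties.
No 2 of the 10 pollinators cover everything (all 45 combinations miss at least one variety), so 3 is optimal.

3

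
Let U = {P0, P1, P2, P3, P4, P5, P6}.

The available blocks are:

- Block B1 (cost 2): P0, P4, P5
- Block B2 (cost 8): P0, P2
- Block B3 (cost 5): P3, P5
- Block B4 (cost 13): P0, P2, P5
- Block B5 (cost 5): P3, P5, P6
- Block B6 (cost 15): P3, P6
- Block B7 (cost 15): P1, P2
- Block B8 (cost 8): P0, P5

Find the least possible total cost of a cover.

22

B1, B5, B7 together cover every element (B1 ∪ B5 ∪ B7 = {P0, P1, P2, P3, P4, P5, P6}); total cost 2 + 5 + 15 = 22.
No covering selection has total cost below 22.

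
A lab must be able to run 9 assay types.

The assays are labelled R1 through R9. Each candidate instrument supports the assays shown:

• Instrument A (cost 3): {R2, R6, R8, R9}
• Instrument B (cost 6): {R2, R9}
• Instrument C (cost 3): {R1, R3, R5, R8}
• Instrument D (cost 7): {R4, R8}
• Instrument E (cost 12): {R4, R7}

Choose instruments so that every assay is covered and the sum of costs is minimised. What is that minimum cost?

18

A, C, E together cover every assay (A ∪ C ∪ E = {R1, R2, R3, R4, R5, R6, R7, R8, R9}); total cost 3 + 3 + 12 = 18.
No covering selection has total cost below 18.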